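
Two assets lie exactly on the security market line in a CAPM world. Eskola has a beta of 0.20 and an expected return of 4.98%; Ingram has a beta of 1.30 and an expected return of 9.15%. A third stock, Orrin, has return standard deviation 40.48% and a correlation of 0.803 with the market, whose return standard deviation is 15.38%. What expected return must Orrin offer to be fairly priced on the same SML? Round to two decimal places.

MRP = (9.15% − 4.98%) / (1.30 − 0.20) = 3.7909%
R_f = 4.98% − 0.20 × 3.7909% = 4.2218%
β_Orrin = ρ·σ_i/σ_m = 0.803 × 40.48 / 15.38 = 2.1135
E(R_Orrin) = R_f + β × MRP = 4.2218% + 2.1135 × 3.7909% = 12.23%

12.23%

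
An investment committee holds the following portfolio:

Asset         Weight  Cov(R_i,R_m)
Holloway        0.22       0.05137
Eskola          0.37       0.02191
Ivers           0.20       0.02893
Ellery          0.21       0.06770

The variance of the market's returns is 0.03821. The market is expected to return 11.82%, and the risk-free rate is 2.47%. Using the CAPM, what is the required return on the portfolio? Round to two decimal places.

12.11%

β_Holloway = 0.05137 / 0.03821 = 1.3444
β_Eskola = 0.02191 / 0.03821 = 0.5734
β_Ivers = 0.02893 / 0.03821 = 0.7571
β_Ellery = 0.06770 / 0.03821 = 1.7718
β_P = Σ w_i β_i = 0.22×1.3444 + 0.37×0.5734 + 0.20×0.7571 + 0.21×1.7718 = 1.0314
MRP = 11.82% − 2.47% = 9.35%
E(R_P) = R_f + β_P × MRP = 2.47% + 1.0314 × 9.35% = 12.11%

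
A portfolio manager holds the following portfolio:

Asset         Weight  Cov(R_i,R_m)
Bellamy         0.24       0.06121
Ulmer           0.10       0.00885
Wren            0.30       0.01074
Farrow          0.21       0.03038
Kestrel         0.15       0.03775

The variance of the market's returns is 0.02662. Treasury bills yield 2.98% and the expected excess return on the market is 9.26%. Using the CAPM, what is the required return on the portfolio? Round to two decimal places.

13.71%

β_Bellamy = 0.06121 / 0.02662 = 2.2994
β_Ulmer = 0.00885 / 0.02662 = 0.3325
β_Wren = 0.01074 / 0.02662 = 0.4035
β_Farrow = 0.03038 / 0.02662 = 1.1412
β_Kestrel = 0.03775 / 0.02662 = 1.4181
β_P = Σ w_i β_i = 0.24×2.2994 + 0.10×0.3325 + 0.30×0.4035 + 0.21×1.1412 + 0.15×1.4181 = 1.1585
E(R_P) = R_f + β_P × MRP = 2.98% + 1.1585 × 9.26% = 13.71%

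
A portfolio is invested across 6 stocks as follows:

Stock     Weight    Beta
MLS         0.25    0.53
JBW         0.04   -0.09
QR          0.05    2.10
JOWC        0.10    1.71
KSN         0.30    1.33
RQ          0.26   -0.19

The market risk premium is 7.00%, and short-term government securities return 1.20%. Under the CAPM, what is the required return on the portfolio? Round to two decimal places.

6.48%

β_P = Σ w_i β_i = 0.25×0.53 + 0.04×-0.09 + 0.05×2.10 + 0.10×1.71 + 0.30×1.33 + 0.26×-0.19 = 0.7545
E(R_P) = R_f + β_P × MRP = 1.20% + 0.7545 × 7.00% = 6.48%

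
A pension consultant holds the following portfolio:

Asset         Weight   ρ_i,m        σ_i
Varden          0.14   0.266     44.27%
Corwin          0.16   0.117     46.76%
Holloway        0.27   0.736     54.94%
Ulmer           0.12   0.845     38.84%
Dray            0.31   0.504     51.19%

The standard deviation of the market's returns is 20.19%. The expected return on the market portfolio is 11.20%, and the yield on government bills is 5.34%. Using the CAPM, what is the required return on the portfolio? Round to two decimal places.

β_Varden = 0.266 × 44.27% / 20.19% = 0.5833
β_Corwin = 0.117 × 46.76% / 20.19% = 0.2710
β_Holloway = 0.736 × 54.94% / 20.19% = 2.0028
β_Ulmer = 0.845 × 38.84% / 20.19% = 1.6255
β_Dray = 0.504 × 51.19% / 20.19% = 1.2778
β_P = Σ w_i β_i = 0.14×0.5833 + 0.16×0.2710 + 0.27×2.0028 + 0.12×1.6255 + 0.31×1.2778 = 1.2570
MRP = 11.20% − 5.34% = 5.86%
E(R_P) = R_f + β_P × MRP = 5.34% + 1.2570 × 5.86% = 12.71%

12.71%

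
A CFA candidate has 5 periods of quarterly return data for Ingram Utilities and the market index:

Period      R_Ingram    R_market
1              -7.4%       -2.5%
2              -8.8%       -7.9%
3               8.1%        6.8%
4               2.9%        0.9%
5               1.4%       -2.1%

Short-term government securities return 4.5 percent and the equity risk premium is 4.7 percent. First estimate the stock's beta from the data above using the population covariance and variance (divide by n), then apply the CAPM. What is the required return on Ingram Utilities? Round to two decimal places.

10.16%

Mean R_i = (-7.4 − 8.8 + 8.1 + 2.9 + 1.4) / 5 = -0.7600%
Mean R_m = (-2.5 − 7.9 + 6.8 + 0.9 − 2.1) / 5 = -0.9600%
Σ(R_i − R̄_i)(R_m − R̄_m) = 139.1220  ⇒  Cov = 139.1220 / 5 = 27.8244
Σ(R_m − R̄_m)² = 115.5120  ⇒  Var(R_m) = 115.5120 / 5 = 23.1024
β = Cov / Var(R_m) = 27.8244 / 23.1024 = 1.2044
E(R) = R_f + β × MRP = 4.5% + 1.2044 × 4.7% = 10.16%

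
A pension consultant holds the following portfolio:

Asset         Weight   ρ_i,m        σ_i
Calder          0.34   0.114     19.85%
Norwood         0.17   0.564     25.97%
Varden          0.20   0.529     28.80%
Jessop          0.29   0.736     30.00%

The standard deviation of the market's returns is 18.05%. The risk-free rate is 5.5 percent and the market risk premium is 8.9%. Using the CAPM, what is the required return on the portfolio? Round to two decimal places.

β_Calder = 0.114 × 19.85% / 18.05% = 0.1254
β_Norwood = 0.564 × 25.97% / 18.05% = 0.8115
β_Varden = 0.529 × 28.80% / 18.05% = 0.8441
β_Jessop = 0.736 × 30.00% / 18.05% = 1.2233
β_P = Σ w_i β_i = 0.34×0.1254 + 0.17×0.8115 + 0.20×0.8441 + 0.29×1.2233 = 0.7042
E(R_P) = R_f + β_P × MRP = 5.5% + 0.7042 × 8.9% = 11.77%

11.77%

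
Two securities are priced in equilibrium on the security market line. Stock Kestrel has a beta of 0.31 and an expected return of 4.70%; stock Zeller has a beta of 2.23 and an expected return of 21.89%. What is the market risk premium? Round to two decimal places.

Both satisfy E(R) = R_f + β·MRP, so the slope of the SML is
MRP = (21.89% − 4.70%) / (2.23 − 0.31) = 17.19% / 1.92 = 8.9531%

8.95%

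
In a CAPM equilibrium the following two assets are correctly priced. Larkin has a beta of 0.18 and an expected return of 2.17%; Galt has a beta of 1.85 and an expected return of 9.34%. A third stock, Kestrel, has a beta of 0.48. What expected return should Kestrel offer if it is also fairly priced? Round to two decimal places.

3.46%

MRP (SML slope) = (9.34% − 2.17%) / (1.85 − 0.18) = 7.17% / 1.67 = 4.2934%
R_f (intercept) = 2.17% − 0.18 × 4.2934% = 1.3972%
E(R_Kestrel) = R_f + β × MRP = 1.3972% + 0.48 × 4.2934% = 3.46%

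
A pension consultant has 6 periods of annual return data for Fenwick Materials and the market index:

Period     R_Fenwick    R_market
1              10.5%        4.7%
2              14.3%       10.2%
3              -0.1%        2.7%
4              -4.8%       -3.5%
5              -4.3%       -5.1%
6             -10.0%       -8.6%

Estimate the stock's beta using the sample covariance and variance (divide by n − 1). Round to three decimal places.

Mean R_i = (10.5 + 14.3 − 0.1 − 4.8 − 4.3 − 10.0) / 6 = 0.9333%
Mean R_m = (4.7 + 10.2 + 2.7 − 3.5 − 5.1 − 8.6) / 6 = 0.0667%
Σ(R_i − R̄_i)(R_m − R̄_m) = 319.2967  ⇒  Cov = 319.2967 / 5 = 63.8593
Σ(R_m − R̄_m)² = 245.6133  ⇒  Var(R_m) = 245.6133 / 5 = 49.1227
β = Cov / Var(R_m) = 63.8593 / 49.1227 = 1.3000

1.300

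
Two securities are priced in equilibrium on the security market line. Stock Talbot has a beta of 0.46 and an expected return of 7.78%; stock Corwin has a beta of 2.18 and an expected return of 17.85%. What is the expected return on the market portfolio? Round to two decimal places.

Both satisfy E(R) = R_f + β·MRP, so the slope of the SML is
MRP = (17.85% − 7.78%) / (2.18 − 0.46) = 10.07% / 1.72 = 5.8547%
R_f = E(R_Talbot) − β_Talbot·MRP = 7.78% − 0.46 × 5.8547% = 5.0868%
E(R_m) = R_f + MRP = 5.0868% + 5.8547% = 10.94%

10.94%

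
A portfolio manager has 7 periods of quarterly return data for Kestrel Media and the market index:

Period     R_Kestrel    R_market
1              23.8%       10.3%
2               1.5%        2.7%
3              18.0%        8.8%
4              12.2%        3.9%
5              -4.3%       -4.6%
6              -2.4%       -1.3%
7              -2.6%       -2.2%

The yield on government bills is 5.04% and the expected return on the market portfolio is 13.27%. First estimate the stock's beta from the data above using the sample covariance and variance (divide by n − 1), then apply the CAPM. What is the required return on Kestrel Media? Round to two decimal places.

Mean R_i = (23.8 + 1.5 + 18.0 + 12.2 − 4.3 − 2.4 − 2.6) / 7 = 6.6000%
Mean R_m = (10.3 + 2.7 + 8.8 + 3.9 − 4.6 − 1.3 − 2.2) / 7 = 2.5143%
Σ(R_i − R̄_i)(R_m − R̄_m) = 367.6300  ⇒  Cov = 367.6300 / 6 = 61.2717
Σ(R_m − R̄_m)² = 189.4686  ⇒  Var(R_m) = 189.4686 / 6 = 31.5781
β = Cov / Var(R_m) = 61.2717 / 31.5781 = 1.9403
MRP = 13.27% − 5.04% = 8.23%
E(R) = R_f + β × MRP = 5.04% + 1.9403 × 8.23% = 21.01%

21.01%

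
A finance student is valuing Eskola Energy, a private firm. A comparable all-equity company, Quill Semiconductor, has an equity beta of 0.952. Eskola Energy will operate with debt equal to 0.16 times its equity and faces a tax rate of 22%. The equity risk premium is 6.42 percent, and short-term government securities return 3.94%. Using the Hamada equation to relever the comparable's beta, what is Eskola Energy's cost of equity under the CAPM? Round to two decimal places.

10.81%

β_L = β_U × [1 + (1 − t)(D/E)] = 0.952 × [1 + (1 − 0.22) × 0.16]
    = 0.952 × [1 + 0.78 × 0.16] = 0.952 × 1.1248 = 1.0708
E(R) = R_f + β_L × MRP = 3.94% + 1.0708 × 6.42% = 10.81%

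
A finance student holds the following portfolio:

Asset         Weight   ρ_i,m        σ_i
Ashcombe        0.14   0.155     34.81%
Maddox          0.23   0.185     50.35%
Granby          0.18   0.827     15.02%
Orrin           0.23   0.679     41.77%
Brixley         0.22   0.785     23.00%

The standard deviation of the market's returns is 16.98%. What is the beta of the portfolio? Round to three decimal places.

β_Ashcombe = 0.155 × 34.81% / 16.98% = 0.3178
β_Maddox = 0.185 × 50.35% / 16.98% = 0.5486
β_Granby = 0.827 × 15.02% / 16.98% = 0.7315
β_Orrin = 0.679 × 41.77% / 16.98% = 1.6703
β_Brixley = 0.785 × 23.00% / 16.98% = 1.0633
β_P = Σ w_i β_i = 0.14×0.3178 + 0.23×0.5486 + 0.18×0.7315 + 0.23×1.6703 + 0.22×1.0633 = 0.9204

0.920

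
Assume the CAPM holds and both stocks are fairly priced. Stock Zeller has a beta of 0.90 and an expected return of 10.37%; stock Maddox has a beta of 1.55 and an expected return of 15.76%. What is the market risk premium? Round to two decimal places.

Both satisfy E(R) = R_f + β·MRP, so the slope of the SML is
MRP = (15.76% − 10.37%) / (1.55 − 0.90) = 5.39% / 0.65 = 8.2923%

8.29%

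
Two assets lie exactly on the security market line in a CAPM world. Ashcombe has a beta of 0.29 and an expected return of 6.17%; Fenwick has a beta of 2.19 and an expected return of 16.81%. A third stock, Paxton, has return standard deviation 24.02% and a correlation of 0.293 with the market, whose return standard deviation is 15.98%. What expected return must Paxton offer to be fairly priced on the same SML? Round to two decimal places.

MRP = (16.81% − 6.17%) / (2.19 − 0.29) = 5.6000%
R_f = 6.17% − 0.29 × 5.6000% = 4.5460%
β_Paxton = ρ·σ_i/σ_m = 0.293 × 24.02 / 15.98 = 0.4404
E(R_Paxton) = R_f + β × MRP = 4.5460% + 0.4404 × 5.6000% = 7.01%

7.01%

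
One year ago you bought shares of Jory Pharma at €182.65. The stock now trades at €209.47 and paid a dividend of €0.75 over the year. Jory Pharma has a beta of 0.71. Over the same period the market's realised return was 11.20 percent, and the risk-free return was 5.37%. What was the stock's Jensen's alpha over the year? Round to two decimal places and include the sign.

+5.59%

Realised HPR = (P1 + D1 − P0) / P0 = (209.47 + 0.75 − 182.65) / 182.65 = 27.57 / 182.65 = 15.0944%
MRP = 11.20% − 5.37% = 5.83%
CAPM required = R_f + β·MRP = 5.37% + 0.71 × 5.83% = 9.5093%
α = realised − required = 15.0944% − 9.5093% = +5.59%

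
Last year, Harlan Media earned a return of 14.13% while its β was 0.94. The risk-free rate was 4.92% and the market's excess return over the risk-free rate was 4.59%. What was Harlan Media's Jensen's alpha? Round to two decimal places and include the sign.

CAPM benchmark = R_f + β(R_m − R_f) = 4.92% + 0.94 × 4.59% = 9.2346%
α = actual − benchmark = 14.13% − 9.2346% = +4.90%

+4.90%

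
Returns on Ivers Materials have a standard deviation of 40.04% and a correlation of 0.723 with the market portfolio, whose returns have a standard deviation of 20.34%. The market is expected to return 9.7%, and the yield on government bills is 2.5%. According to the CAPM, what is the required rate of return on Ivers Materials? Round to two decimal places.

β = ρ × σ_i / σ_m = 0.723 × 40.04% / 20.34% = 1.4233
MRP = 9.7% − 2.5% = 7.20%
E(R) = 2.5% + 1.4233 × 7.2% = 12.75%

12.75%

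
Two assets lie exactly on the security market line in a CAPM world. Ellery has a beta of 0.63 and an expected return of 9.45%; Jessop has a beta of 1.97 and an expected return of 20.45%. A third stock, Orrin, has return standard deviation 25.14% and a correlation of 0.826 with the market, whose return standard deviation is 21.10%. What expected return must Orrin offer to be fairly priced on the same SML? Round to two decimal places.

12.36%

MRP = (20.45% − 9.45%) / (1.97 − 0.63) = 8.2090%
R_f = 9.45% − 0.63 × 8.2090% = 4.2783%
β_Orrin = ρ·σ_i/σ_m = 0.826 × 25.14 / 21.10 = 0.9842
E(R_Orrin) = R_f + β × MRP = 4.2783% + 0.9842 × 8.2090% = 12.36%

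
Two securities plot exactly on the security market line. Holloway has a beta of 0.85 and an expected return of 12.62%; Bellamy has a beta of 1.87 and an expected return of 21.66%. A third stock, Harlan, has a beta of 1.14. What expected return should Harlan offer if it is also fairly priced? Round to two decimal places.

MRP (SML slope) = (21.66% − 12.62%) / (1.87 − 0.85) = 9.04% / 1.02 = 8.8627%
R_f (intercept) = 12.62% − 0.85 × 8.8627% = 5.0867%
E(R_Harlan) = R_f + β × MRP = 5.0867% + 1.14 × 8.8627% = 15.19%

15.19%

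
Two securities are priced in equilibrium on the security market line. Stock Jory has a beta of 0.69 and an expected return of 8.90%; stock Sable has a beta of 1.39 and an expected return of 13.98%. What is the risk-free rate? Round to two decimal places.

Both satisfy E(R) = R_f + β·MRP, so the slope of the SML is
MRP = (13.98% − 8.90%) / (1.39 − 0.69) = 5.08% / 0.70 = 7.2571%
R_f = E(R_Jory) − β_Jory·MRP = 8.90% − 0.69 × 7.2571% = 3.8926%

3.89%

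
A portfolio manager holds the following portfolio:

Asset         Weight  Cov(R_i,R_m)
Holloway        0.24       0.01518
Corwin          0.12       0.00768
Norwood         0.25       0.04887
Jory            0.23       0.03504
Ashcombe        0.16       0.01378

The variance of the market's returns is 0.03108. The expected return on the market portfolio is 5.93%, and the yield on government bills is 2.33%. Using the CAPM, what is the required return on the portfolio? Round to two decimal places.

5.46%

β_Holloway = 0.01518 / 0.03108 = 0.4884
β_Corwin = 0.00768 / 0.03108 = 0.2471
β_Norwood = 0.04887 / 0.03108 = 1.5724
β_Jory = 0.03504 / 0.03108 = 1.1274
β_Ashcombe = 0.01378 / 0.03108 = 0.4434
β_P = Σ w_i β_i = 0.24×0.4884 + 0.12×0.2471 + 0.25×1.5724 + 0.23×1.1274 + 0.16×0.4434 = 0.8702
MRP = 5.93% − 2.33% = 3.60%
E(R_P) = R_f + β_P × MRP = 2.33% + 0.8702 × 3.60% = 5.46%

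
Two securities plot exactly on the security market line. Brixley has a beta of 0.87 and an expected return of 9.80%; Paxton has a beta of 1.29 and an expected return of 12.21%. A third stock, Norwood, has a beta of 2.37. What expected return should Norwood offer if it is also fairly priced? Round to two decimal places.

18.41%

MRP (SML slope) = (12.21% − 9.80%) / (1.29 − 0.87) = 2.41% / 0.42 = 5.7381%
R_f (intercept) = 9.80% − 0.87 × 5.7381% = 4.8079%
E(R_Norwood) = R_f + β × MRP = 4.8079% + 2.37 × 5.7381% = 18.41%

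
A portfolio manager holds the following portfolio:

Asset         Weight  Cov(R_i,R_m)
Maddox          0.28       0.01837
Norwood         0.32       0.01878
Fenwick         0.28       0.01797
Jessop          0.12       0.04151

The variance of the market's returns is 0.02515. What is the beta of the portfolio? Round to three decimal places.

β_Maddox = 0.01837 / 0.02515 = 0.7304
β_Norwood = 0.01878 / 0.02515 = 0.7467
β_Fenwick = 0.01797 / 0.02515 = 0.7145
β_Jessop = 0.04151 / 0.02515 = 1.6505
β_P = Σ w_i β_i = 0.28×0.7304 + 0.32×0.7467 + 0.28×0.7145 + 0.12×1.6505 = 0.8416

0.842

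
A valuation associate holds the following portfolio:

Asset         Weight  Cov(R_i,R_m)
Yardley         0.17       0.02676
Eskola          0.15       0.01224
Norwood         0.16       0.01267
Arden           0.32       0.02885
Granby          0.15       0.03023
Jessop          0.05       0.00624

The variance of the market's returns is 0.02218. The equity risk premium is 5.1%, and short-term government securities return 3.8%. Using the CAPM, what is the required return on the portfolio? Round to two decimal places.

β_Yardley = 0.02676 / 0.02218 = 1.2065
β_Eskola = 0.01224 / 0.02218 = 0.5518
β_Norwood = 0.01267 / 0.02218 = 0.5712
β_Arden = 0.02885 / 0.02218 = 1.3007
β_Granby = 0.03023 / 0.02218 = 1.3629
β_Jessop = 0.00624 / 0.02218 = 0.2813
β_P = Σ w_i β_i = 0.17×1.2065 + 0.15×0.5518 + 0.16×0.5712 + 0.32×1.3007 + 0.15×1.3629 + 0.05×0.2813 = 1.0140
E(R_P) = R_f + β_P × MRP = 3.8% + 1.0140 × 5.1% = 8.97%

8.97%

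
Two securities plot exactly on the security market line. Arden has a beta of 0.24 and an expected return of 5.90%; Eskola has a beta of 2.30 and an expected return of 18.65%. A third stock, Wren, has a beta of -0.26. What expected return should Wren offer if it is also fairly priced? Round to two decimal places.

2.81%

MRP (SML slope) = (18.65% − 5.90%) / (2.30 − 0.24) = 12.75% / 2.06 = 6.1893%
R_f (intercept) = 5.90% − 0.24 × 6.1893% = 4.4146%
E(R_Wren) = R_f + β × MRP = 4.4146% + -0.26 × 6.1893% = 2.81%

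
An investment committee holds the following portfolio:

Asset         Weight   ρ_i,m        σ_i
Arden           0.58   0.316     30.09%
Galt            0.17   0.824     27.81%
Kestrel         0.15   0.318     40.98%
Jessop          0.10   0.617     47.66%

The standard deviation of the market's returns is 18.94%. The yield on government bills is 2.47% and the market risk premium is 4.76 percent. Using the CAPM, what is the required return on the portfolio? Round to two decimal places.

6.07%

β_Arden = 0.316 × 30.09% / 18.94% = 0.5020
β_Galt = 0.824 × 27.81% / 18.94% = 1.2099
β_Kestrel = 0.318 × 40.98% / 18.94% = 0.6880
β_Jessop = 0.617 × 47.66% / 18.94% = 1.5526
β_P = Σ w_i β_i = 0.58×0.5020 + 0.17×1.2099 + 0.15×0.6880 + 0.10×1.5526 = 0.7553
E(R_P) = R_f + β_P × MRP = 2.47% + 0.7553 × 4.76% = 6.07%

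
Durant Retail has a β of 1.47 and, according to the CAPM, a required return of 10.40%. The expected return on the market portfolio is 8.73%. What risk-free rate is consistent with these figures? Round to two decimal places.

5.18%

E(R) = R_f + β(E(R_m) − R_f) = R_f(1 − β) + β·E(R_m)
10.40% = R_f × (1 − 1.47) + 1.47 × 8.73%
10.40% = R_f × -0.47 + 12.8331%
R_f = (10.40% − 12.8331%) / -0.47 = 5.18%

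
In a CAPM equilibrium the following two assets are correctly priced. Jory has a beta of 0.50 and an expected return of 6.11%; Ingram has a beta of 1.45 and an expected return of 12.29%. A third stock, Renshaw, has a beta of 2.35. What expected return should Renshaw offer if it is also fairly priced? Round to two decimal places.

18.14%

MRP (SML slope) = (12.29% − 6.11%) / (1.45 − 0.50) = 6.18% / 0.95 = 6.5053%
R_f (intercept) = 6.11% − 0.50 × 6.5053% = 2.8574%
E(R_Renshaw) = R_f + β × MRP = 2.8574% + 2.35 × 6.5053% = 18.14%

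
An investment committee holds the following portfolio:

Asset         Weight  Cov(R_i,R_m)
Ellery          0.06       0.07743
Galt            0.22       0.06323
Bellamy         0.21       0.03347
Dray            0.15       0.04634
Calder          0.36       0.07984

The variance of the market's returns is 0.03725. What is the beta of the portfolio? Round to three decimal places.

β_Ellery = 0.07743 / 0.03725 = 2.0787
β_Galt = 0.06323 / 0.03725 = 1.6974
β_Bellamy = 0.03347 / 0.03725 = 0.8985
β_Dray = 0.04634 / 0.03725 = 1.2440
β_Calder = 0.07984 / 0.03725 = 2.1434
β_P = Σ w_i β_i = 0.06×2.0787 + 0.22×1.6974 + 0.21×0.8985 + 0.15×1.2440 + 0.36×2.1434 = 1.6451

1.645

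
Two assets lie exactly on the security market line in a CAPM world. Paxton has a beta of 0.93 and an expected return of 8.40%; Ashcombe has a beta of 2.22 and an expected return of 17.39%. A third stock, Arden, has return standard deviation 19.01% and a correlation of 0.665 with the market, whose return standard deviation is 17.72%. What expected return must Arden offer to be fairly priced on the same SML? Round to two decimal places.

6.89%

MRP = (17.39% − 8.40%) / (2.22 − 0.93) = 6.9690%
R_f = 8.40% − 0.93 × 6.9690% = 1.9188%
β_Arden = ρ·σ_i/σ_m = 0.665 × 19.01 / 17.72 = 0.7134
E(R_Arden) = R_f + β × MRP = 1.9188% + 0.7134 × 6.9690% = 6.89%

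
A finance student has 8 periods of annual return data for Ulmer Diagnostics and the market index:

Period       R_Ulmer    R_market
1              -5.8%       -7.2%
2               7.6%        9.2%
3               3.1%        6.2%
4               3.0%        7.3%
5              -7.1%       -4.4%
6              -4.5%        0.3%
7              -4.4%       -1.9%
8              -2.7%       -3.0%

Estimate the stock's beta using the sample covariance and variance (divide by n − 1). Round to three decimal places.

0.815

Mean R_i = (-5.8 + 7.6 + 3.1 + 3.0 − 7.1 − 4.5 − 4.4 − 2.7) / 8 = -1.3500%
Mean R_m = (-7.2 + 9.2 + 6.2 + 7.3 − 4.4 + 0.3 − 1.9 − 3.0) / 8 = 0.8125%
Σ(R_i − R̄_i)(R_m − R̄_m) = 207.9250  ⇒  Cov = 207.9250 / 7 = 29.7036
Σ(R_m − R̄_m)² = 254.9888  ⇒  Var(R_m) = 254.9888 / 7 = 36.4270
β = Cov / Var(R_m) = 29.7036 / 36.4270 = 0.8154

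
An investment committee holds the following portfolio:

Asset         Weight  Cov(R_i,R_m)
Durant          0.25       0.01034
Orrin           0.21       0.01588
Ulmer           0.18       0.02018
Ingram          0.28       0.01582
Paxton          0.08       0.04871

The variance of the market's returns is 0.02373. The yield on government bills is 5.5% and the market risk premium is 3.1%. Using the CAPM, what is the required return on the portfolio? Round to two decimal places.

7.84%

β_Durant = 0.01034 / 0.02373 = 0.4357
β_Orrin = 0.01588 / 0.02373 = 0.6692
β_Ulmer = 0.02018 / 0.02373 = 0.8504
β_Ingram = 0.01582 / 0.02373 = 0.6667
β_Paxton = 0.04871 / 0.02373 = 2.0527
β_P = Σ w_i β_i = 0.25×0.4357 + 0.21×0.6692 + 0.18×0.8504 + 0.28×0.6667 + 0.08×2.0527 = 0.7534
E(R_P) = R_f + β_P × MRP = 5.5% + 0.7534 × 3.1% = 7.84%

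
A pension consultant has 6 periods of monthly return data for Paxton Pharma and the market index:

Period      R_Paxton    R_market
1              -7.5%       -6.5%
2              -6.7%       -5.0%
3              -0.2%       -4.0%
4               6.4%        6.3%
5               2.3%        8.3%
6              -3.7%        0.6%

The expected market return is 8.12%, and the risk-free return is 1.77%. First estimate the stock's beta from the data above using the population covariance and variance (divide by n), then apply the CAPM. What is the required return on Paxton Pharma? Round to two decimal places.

6.39%

Mean R_i = (-7.5 − 6.7 − 0.2 + 6.4 + 2.3 − 3.7) / 6 = -1.5667%
Mean R_m = (-6.5 − 5.0 − 4.0 + 6.3 + 8.3 + 0.6) / 6 = -0.0500%
Σ(R_i − R̄_i)(R_m − R̄_m) = 139.7700  ⇒  Cov = 139.7700 / 6 = 23.2950
Σ(R_m − R̄_m)² = 192.1750  ⇒  Var(R_m) = 192.1750 / 6 = 32.0292
β = Cov / Var(R_m) = 23.2950 / 32.0292 = 0.7273
MRP = 8.12% − 1.77% = 6.35%
E(R) = R_f + β × MRP = 1.77% + 0.7273 × 6.35% = 6.39%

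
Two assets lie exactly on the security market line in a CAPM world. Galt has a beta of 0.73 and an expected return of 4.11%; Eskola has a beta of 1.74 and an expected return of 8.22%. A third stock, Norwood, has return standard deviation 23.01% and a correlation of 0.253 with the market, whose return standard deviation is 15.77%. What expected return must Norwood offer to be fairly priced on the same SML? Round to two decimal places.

MRP = (8.22% − 4.11%) / (1.74 − 0.73) = 4.0693%
R_f = 4.11% − 0.73 × 4.0693% = 1.1394%
β_Norwood = ρ·σ_i/σ_m = 0.253 × 23.01 / 15.77 = 0.3692
E(R_Norwood) = R_f + β × MRP = 1.1394% + 0.3692 × 4.0693% = 2.64%

2.64%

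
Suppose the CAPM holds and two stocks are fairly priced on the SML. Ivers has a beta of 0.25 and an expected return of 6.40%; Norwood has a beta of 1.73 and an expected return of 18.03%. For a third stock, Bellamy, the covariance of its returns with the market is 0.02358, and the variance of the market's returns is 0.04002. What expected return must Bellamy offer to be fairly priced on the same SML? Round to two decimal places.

MRP = (18.03% − 6.40%) / (1.73 − 0.25) = 7.8581%
R_f = 6.40% − 0.25 × 7.8581% = 4.4355%
β_Bellamy = Cov / Var(R_m) = 0.02358 / 0.04002 = 0.5892
E(R_Bellamy) = R_f + β × MRP = 4.4355% + 0.5892 × 7.8581% = 9.07%

9.07%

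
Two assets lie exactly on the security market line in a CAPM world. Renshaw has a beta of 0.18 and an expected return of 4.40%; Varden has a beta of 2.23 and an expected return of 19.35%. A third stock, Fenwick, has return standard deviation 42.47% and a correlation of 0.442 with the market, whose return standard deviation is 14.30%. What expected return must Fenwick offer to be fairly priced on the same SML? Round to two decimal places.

MRP = (19.35% − 4.40%) / (2.23 − 0.18) = 7.2927%
R_f = 4.40% − 0.18 × 7.2927% = 3.0873%
β_Fenwick = ρ·σ_i/σ_m = 0.442 × 42.47 / 14.30 = 1.3127
E(R_Fenwick) = R_f + β × MRP = 3.0873% + 1.3127 × 7.2927% = 12.66%

12.66%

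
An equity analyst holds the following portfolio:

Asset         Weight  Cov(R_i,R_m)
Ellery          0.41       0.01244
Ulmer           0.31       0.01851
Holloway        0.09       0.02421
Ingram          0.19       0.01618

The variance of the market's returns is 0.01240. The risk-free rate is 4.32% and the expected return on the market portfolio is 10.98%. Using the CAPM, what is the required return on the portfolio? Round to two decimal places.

β_Ellery = 0.01244 / 0.01240 = 1.0032
β_Ulmer = 0.01851 / 0.01240 = 1.4927
β_Holloway = 0.02421 / 0.01240 = 1.9524
β_Ingram = 0.01618 / 0.01240 = 1.3048
β_P = Σ w_i β_i = 0.41×1.0032 + 0.31×1.4927 + 0.09×1.9524 + 0.19×1.3048 = 1.2977
MRP = 10.98% − 4.32% = 6.66%
E(R_P) = R_f + β_P × MRP = 4.32% + 1.2977 × 6.66% = 12.96%

12.96%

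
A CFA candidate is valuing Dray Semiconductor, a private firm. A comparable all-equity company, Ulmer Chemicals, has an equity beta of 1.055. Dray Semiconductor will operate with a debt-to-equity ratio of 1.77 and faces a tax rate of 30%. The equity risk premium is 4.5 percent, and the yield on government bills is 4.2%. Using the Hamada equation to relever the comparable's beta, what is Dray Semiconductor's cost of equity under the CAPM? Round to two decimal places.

14.83%

β_L = β_U × [1 + (1 − t)(D/E)] = 1.055 × [1 + (1 − 0.30) × 1.77]
    = 1.055 × [1 + 0.70 × 1.77] = 1.055 × 2.2390 = 2.3621
E(R) = R_f + β_L × MRP = 4.2% + 2.3621 × 4.5% = 14.83%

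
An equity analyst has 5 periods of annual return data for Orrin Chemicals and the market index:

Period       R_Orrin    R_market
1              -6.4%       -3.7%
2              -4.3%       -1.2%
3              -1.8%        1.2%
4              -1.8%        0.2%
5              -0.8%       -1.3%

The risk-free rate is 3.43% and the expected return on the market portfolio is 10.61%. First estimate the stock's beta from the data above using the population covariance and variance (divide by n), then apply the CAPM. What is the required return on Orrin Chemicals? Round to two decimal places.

Mean R_i = (-6.4 − 4.3 − 1.8 − 1.8 − 0.8) / 5 = -3.0200%
Mean R_m = (-3.7 − 1.2 + 1.2 + 0.2 − 1.3) / 5 = -0.9600%
Σ(R_i − R̄_i)(R_m − R̄_m) = 12.8640  ⇒  Cov = 12.8640 / 5 = 2.5728
Σ(R_m − R̄_m)² = 13.6920  ⇒  Var(R_m) = 13.6920 / 5 = 2.7384
β = Cov / Var(R_m) = 2.5728 / 2.7384 = 0.9395
MRP = 10.61% − 3.43% = 7.18%
E(R) = R_f + β × MRP = 3.43% + 0.9395 × 7.18% = 10.18%

10.18%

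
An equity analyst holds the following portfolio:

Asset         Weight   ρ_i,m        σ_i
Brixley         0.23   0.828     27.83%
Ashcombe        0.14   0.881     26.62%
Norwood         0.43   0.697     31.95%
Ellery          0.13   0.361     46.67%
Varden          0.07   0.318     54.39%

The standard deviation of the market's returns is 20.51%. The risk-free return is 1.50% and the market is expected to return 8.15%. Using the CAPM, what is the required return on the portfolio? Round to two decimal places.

8.49%

β_Brixley = 0.828 × 27.83% / 20.51% = 1.1235
β_Ashcombe = 0.881 × 26.62% / 20.51% = 1.1435
β_Norwood = 0.697 × 31.95% / 20.51% = 1.0858
β_Ellery = 0.361 × 46.67% / 20.51% = 0.8214
β_Varden = 0.318 × 54.39% / 20.51% = 0.8433
β_P = Σ w_i β_i = 0.23×1.1235 + 0.14×1.1435 + 0.43×1.0858 + 0.13×0.8214 + 0.07×0.8433 = 1.0512
MRP = 8.15% − 1.50% = 6.65%
E(R_P) = R_f + β_P × MRP = 1.50% + 1.0512 × 6.65% = 8.49%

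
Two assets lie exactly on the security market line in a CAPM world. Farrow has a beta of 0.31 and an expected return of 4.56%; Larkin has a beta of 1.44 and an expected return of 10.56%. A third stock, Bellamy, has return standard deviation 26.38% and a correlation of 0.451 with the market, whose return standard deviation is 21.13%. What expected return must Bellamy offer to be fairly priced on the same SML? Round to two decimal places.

5.90%

MRP = (10.56% − 4.56%) / (1.44 − 0.31) = 5.3097%
R_f = 4.56% − 0.31 × 5.3097% = 2.9140%
β_Bellamy = ρ·σ_i/σ_m = 0.451 × 26.38 / 21.13 = 0.5631
E(R_Bellamy) = R_f + β × MRP = 2.9140% + 0.5631 × 5.3097% = 5.90%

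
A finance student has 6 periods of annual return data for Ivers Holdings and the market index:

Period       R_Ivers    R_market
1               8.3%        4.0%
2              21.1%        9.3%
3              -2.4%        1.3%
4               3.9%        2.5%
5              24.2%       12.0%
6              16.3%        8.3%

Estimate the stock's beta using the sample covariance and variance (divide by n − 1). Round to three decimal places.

2.403

Mean R_i = (8.3 + 21.1 − 2.4 + 3.9 + 24.2 + 16.3) / 6 = 11.9000%
Mean R_m = (4.0 + 9.3 + 1.3 + 2.5 + 12.0 + 8.3) / 6 = 6.2333%
Σ(R_i − R̄_i)(R_m − R̄_m) = 216.6900  ⇒  Cov = 216.6900 / 5 = 43.3380
Σ(R_m − R̄_m)² = 90.1933  ⇒  Var(R_m) = 90.1933 / 5 = 18.0387
β = Cov / Var(R_m) = 43.3380 / 18.0387 = 2.4025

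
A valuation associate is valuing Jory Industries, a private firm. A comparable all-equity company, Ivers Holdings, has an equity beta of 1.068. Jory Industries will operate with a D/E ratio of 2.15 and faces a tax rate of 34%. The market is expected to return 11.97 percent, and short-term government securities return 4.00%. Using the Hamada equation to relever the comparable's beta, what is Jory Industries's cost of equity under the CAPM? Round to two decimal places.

β_L = β_U × [1 + (1 − t)(D/E)] = 1.068 × [1 + (1 − 0.34) × 2.15]
    = 1.068 × [1 + 0.66 × 2.15] = 1.068 × 2.4190 = 2.5835
MRP = 11.97% − 4.00% = 7.97%
E(R) = R_f + β_L × MRP = 4.00% + 2.5835 × 7.97% = 24.59%

24.59%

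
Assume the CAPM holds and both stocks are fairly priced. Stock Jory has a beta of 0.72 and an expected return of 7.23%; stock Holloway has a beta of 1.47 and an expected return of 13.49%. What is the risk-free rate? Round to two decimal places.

1.22%

Both satisfy E(R) = R_f + β·MRP, so the slope of the SML is
MRP = (13.49% − 7.23%) / (1.47 − 0.72) = 6.26% / 0.75 = 8.3467%
R_f = E(R_Jory) − β_Jory·MRP = 7.23% − 0.72 × 8.3467% = 1.2204%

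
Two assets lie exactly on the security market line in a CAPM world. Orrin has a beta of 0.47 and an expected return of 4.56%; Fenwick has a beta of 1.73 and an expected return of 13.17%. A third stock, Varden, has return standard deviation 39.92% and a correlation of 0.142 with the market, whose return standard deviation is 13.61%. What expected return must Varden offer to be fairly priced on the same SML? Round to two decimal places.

4.19%

MRP = (13.17% − 4.56%) / (1.73 − 0.47) = 6.8333%
R_f = 4.56% − 0.47 × 6.8333% = 1.3483%
β_Varden = ρ·σ_i/σ_m = 0.142 × 39.92 / 13.61 = 0.4165
E(R_Varden) = R_f + β × MRP = 1.3483% + 0.4165 × 6.8333% = 4.19%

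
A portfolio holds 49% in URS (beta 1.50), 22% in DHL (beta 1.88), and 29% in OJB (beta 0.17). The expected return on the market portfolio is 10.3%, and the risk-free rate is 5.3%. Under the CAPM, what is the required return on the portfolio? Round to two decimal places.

β_P = Σ w_i β_i = 0.49×1.50 + 0.22×1.88 + 0.29×0.17 = 1.1979
MRP = 10.3% − 5.3% = 5.00%
E(R_P) = R_f + β_P × MRP = 5.3% + 1.1979 × 5.0% = 11.29%

11.29%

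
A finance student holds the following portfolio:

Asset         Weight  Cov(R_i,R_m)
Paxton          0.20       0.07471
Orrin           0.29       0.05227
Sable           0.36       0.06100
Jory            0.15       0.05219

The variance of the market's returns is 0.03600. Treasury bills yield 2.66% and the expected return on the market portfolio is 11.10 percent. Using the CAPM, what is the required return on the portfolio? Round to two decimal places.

β_Paxton = 0.07471 / 0.03600 = 2.0753
β_Orrin = 0.05227 / 0.03600 = 1.4519
β_Sable = 0.06100 / 0.03600 = 1.6944
β_Jory = 0.05219 / 0.03600 = 1.4497
β_P = Σ w_i β_i = 0.20×2.0753 + 0.29×1.4519 + 0.36×1.6944 + 0.15×1.4497 = 1.6636
MRP = 11.10% − 2.66% = 8.44%
E(R_P) = R_f + β_P × MRP = 2.66% + 1.6636 × 8.44% = 16.70%

16.70%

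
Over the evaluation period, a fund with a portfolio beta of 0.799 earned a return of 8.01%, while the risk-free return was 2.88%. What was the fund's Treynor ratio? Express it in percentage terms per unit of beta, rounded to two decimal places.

6.42%

Treynor = (R_P − R_f) / β_P = (8.01% − 2.88%) / 0.7990 = 5.13% / 0.7990 = 6.42%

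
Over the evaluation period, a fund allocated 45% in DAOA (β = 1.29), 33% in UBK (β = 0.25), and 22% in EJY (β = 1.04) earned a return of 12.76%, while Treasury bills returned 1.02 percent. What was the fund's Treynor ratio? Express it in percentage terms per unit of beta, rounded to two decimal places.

β_P = 0.45×1.29 + 0.33×0.25 + 0.22×1.04 = 0.8918
Treynor = (R_P − R_f) / β_P = (12.76% − 1.02%) / 0.8918 = 11.74% / 0.8918 = 13.16%

13.16%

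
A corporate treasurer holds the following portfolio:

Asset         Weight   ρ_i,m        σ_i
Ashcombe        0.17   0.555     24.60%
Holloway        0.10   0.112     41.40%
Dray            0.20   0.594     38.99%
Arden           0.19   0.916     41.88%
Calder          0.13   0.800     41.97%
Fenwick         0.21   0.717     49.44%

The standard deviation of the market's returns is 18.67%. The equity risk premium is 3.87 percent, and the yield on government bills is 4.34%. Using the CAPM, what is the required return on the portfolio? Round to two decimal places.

9.84%

β_Ashcombe = 0.555 × 24.60% / 18.67% = 0.7313
β_Holloway = 0.112 × 41.40% / 18.67% = 0.2484
β_Dray = 0.594 × 38.99% / 18.67% = 1.2405
β_Arden = 0.916 × 41.88% / 18.67% = 2.0547
β_Calder = 0.800 × 41.97% / 18.67% = 1.7984
β_Fenwick = 0.717 × 49.44% / 18.67% = 1.8987
β_P = Σ w_i β_i = 0.17×0.7313 + 0.10×0.2484 + 0.20×1.2405 + 0.19×2.0547 + 0.13×1.7984 + 0.21×1.8987 = 1.4202
E(R_P) = R_f + β_P × MRP = 4.34% + 1.4202 × 3.87% = 9.84%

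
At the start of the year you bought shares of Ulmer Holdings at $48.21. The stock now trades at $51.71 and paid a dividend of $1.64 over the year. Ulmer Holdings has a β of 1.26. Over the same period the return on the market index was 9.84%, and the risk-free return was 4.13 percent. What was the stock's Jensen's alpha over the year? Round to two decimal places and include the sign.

-0.66%

Realised HPR = (P1 + D1 − P0) / P0 = (51.71 + 1.64 − 48.21) / 48.21 = 5.14 / 48.21 = 10.6617%
MRP = 9.84% − 4.13% = 5.71%
CAPM required = R_f + β·MRP = 4.13% + 1.26 × 5.71% = 11.3246%
α = realised − required = 10.6617% − 11.3246% = -0.66%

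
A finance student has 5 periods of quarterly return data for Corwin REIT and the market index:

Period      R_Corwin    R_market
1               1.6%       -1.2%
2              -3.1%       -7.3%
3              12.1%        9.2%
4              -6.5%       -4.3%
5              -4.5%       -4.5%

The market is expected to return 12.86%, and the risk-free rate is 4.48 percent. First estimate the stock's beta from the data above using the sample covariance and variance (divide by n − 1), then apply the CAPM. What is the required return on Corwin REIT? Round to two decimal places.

Mean R_i = (1.6 − 3.1 + 12.1 − 6.5 − 4.5) / 5 = -0.0800%
Mean R_m = (-1.2 − 7.3 + 9.2 − 4.3 − 4.5) / 5 = -1.6200%
Σ(R_i − R̄_i)(R_m − R̄_m) = 179.5820  ⇒  Cov = 179.5820 / 4 = 44.8955
Σ(R_m − R̄_m)² = 164.9880  ⇒  Var(R_m) = 164.9880 / 4 = 41.2470
β = Cov / Var(R_m) = 44.8955 / 41.2470 = 1.0885
MRP = 12.86% − 4.48% = 8.38%
E(R) = R_f + β × MRP = 4.48% + 1.0885 × 8.38% = 13.60%

13.60%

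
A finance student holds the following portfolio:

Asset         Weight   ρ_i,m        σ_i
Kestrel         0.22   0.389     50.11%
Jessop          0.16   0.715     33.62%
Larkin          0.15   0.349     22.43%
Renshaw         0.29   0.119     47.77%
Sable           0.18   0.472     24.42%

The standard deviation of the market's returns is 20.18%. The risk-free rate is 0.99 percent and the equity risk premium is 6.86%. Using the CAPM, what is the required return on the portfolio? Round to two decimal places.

5.42%

β_Kestrel = 0.389 × 50.11% / 20.18% = 0.9659
β_Jessop = 0.715 × 33.62% / 20.18% = 1.1912
β_Larkin = 0.349 × 22.43% / 20.18% = 0.3879
β_Renshaw = 0.119 × 47.77% / 20.18% = 0.2817
β_Sable = 0.472 × 24.42% / 20.18% = 0.5712
β_P = Σ w_i β_i = 0.22×0.9659 + 0.16×1.1912 + 0.15×0.3879 + 0.29×0.2817 + 0.18×0.5712 = 0.6458
E(R_P) = R_f + β_P × MRP = 0.99% + 0.6458 × 6.86% = 5.42%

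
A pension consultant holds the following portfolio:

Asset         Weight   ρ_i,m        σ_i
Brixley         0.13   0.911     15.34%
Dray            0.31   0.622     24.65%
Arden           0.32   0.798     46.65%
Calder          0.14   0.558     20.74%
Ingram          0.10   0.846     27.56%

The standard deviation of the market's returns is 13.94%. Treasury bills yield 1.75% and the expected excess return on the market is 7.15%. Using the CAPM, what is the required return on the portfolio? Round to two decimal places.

13.26%

β_Brixley = 0.911 × 15.34% / 13.94% = 1.0025
β_Dray = 0.622 × 24.65% / 13.94% = 1.0999
β_Arden = 0.798 × 46.65% / 13.94% = 2.6705
β_Calder = 0.558 × 20.74% / 13.94% = 0.8302
β_Ingram = 0.846 × 27.56% / 13.94% = 1.6726
β_P = Σ w_i β_i = 0.13×1.0025 + 0.31×1.0999 + 0.32×2.6705 + 0.14×0.8302 + 0.10×1.6726 = 1.6093
E(R_P) = R_f + β_P × MRP = 1.75% + 1.6093 × 7.15% = 13.26%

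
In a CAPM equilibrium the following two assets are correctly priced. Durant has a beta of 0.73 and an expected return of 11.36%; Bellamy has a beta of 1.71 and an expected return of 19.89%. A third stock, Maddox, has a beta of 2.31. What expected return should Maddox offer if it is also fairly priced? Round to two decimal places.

25.11%

MRP (SML slope) = (19.89% − 11.36%) / (1.71 − 0.73) = 8.53% / 0.98 = 8.7041%
R_f (intercept) = 11.36% − 0.73 × 8.7041% = 5.0060%
E(R_Maddox) = R_f + β × MRP = 5.0060% + 2.31 × 8.7041% = 25.11%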